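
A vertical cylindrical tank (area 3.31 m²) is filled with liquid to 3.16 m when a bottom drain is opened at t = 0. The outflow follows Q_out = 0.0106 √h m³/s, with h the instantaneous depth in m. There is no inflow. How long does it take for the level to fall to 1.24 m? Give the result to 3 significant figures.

415 s

A dh/dt = −Q_out = −0.0106 √h.
Separate and integrate: 2(√h − √h₀) = −(0.0106/A) t.
t = 2A(√h₀ − √h)/0.0106 = 2·3.31·(√3.16 − √1.24)/0.0106
  = 6.6200 × (1.7776 − 1.1136) / 0.0106 = 414.74 s.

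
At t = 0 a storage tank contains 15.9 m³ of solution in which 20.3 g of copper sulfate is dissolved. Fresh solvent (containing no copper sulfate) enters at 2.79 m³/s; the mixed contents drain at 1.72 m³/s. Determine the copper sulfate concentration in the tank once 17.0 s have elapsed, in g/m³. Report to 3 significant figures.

0.175 g/m³

Total volume: dV/dt = Q_in − Q_out = 1.0700 m³/s, so V(t) = 15.9 + 1.0700 t and V(17.0) = 34.090 m³.
Species balance (pure solvent in): dm/dt = −Q_out · m/V(t).
Separate: dm/m = −Q_out dt/V(t) ⇒ ln(m/m₀) = −(Q_out/(Q_in−Q_out)) ln(V/V₀).
m = m₀ (V₀/V)^(Q_out/(Q_in−Q_out)) = 20.3 × (15.9/34.090)^(1.6075) = 5.9573 g.
C = m/V = 5.9573/34.090 = 0.17475 g/m³.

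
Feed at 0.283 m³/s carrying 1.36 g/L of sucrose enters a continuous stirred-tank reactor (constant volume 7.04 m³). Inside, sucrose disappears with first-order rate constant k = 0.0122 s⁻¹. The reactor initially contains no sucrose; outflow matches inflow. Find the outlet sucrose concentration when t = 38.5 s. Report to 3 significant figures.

Species balance: V dC/dt = Q C_in − Q C − k V C.
dC/dt = (Q/V) C_in − (Q/V + k) C; effective rate a = Q/V + k = 0.040199 + 0.0122 = 0.052399 s⁻¹.
C_ss = Q C_in/(Q + kV) = 1.0434 g/L; C(t) = C_ss + (C₀ − C_ss) e^(−a t).
C(38.5) = 1.0434 + (-1.0434)·e^(−0.052399·38.5) = 1.0434 + (-1.0434)·0.13301 = 0.90458 g/L.

0.905 g/L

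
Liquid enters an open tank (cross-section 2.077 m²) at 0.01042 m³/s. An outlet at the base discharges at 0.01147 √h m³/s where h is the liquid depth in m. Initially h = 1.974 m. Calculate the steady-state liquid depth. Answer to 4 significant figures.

A dh/dt = Q_in − 0.01147 √h. Steady state requires inflow = outflow:
Q_in = 0.01147 √h_ss ⇒ √h_ss = 0.01042/0.01147 = 0.908457.
h_ss = 0.908457² = 0.825294 m. (Since h₀ = 1.974 m > h_ss, the level will fall toward this value.)

0.8253 m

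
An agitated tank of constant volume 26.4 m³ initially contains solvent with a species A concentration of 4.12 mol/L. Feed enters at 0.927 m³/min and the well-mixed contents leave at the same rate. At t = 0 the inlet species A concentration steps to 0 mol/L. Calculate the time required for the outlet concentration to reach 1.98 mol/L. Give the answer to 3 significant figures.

20.9 min

Species balance: V dC/dt = Q(C_in − C) ⇒ τ = V/Q = 28.479 min.
C(t) = C_in + (C₀ − C_in) e^(−t/τ). Set C = 1.98 and solve for t:
e^(−t/τ) = (C − C_in)/(C₀ − C_in) = (1.98 − 0)/(4.12 − 0) = 0.48058
t = −τ ln(…) = 28.479 × 0.73276 = 20.868 min.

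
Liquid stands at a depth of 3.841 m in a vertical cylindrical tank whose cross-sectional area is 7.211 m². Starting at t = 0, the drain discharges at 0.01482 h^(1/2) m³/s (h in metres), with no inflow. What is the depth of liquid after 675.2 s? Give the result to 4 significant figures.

Mass balance (ρ constant): A dh/dt = −0.01482 √h.
This is separable: 2 d(√h)/dt = −0.01482/A, so √h = √h₀ − (0.01482/(2A)) t.
√h = √3.841 − 0.01482·675.2/(2·7.211) = 1.95985 − 0.693833 = 1.26601.
h = 1.26601² = 1.60279 m.

1.603 m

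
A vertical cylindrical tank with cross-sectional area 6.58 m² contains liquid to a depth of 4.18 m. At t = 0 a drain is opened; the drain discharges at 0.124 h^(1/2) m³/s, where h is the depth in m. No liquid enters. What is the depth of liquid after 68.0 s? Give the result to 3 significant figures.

1.97 m

Volume balance on the tank: A dh/dt = −0.124 √h.
This is separable: 2 d(√h)/dt = −0.124/A, so √h = √h₀ − (0.124/(2A)) t.
√h = √4.18 − 0.124·68.0/(2·6.58) = 2.0445 − 0.64073 = 1.4038.
h = 1.4038² = 1.9706 m.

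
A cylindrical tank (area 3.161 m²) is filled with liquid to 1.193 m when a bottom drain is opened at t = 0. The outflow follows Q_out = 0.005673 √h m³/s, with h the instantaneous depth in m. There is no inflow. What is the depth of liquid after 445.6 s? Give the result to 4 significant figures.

A dh/dt = −Q_out = −0.005673 √h.
Separate and integrate: 2(√h − √h₀) = −(0.005673/A) t.
√h = √1.193 − 0.005673·445.6/(2·3.161) = 1.09225 − 0.399856 = 0.692390.
h = 0.692390² = 0.479403 m.

0.4794 m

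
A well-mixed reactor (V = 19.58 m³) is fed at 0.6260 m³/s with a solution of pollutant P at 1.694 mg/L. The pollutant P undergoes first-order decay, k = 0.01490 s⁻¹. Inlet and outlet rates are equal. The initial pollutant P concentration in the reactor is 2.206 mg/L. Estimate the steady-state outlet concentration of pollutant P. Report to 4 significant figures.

V dC/dt = Q(C_in − C) − k V C.
At steady state: 0 = Q C_in − (Q + kV) C_ss, so C_ss = Q C_in/(Q + kV).
C_ss = 0.6260·1.694/(0.6260 + 0.01490·19.58) = 1.06044/0.917742 = 1.15549 mg/L.

1.155 mg/L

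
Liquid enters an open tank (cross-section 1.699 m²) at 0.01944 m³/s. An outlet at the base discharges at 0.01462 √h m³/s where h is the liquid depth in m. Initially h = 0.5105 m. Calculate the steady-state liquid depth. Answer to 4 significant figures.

1.768 m

A dh/dt = Q_in − 0.01462 √h. Steady state requires inflow = outflow:
Q_in = 0.01462 √h_ss ⇒ √h_ss = 0.01944/0.01462 = 1.32969.
h_ss = 1.32969² = 1.76806 m. (Since h₀ = 0.5105 m < h_ss, the level will rise toward this value.)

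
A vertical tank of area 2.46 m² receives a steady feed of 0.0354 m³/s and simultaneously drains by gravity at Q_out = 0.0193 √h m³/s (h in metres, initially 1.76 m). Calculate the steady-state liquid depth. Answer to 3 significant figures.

Unsteady balance on liquid volume: A dh/dt = Q_in − 0.0193 √h. At steady state dh/dt = 0:
Q_in = 0.0193 √h_ss ⇒ √h_ss = 0.0354/0.0193 = 1.8342.
h_ss = 1.8342² = 3.3643 m. (Since h₀ = 1.76 m < h_ss, the level will rise toward this value.)

3.36 m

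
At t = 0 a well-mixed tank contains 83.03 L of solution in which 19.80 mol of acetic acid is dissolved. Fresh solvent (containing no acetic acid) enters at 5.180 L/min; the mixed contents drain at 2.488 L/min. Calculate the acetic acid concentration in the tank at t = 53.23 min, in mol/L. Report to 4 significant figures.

Let m(t) be the amount of acetic acid. Volume: V(t) = V₀ + (Q_in − Q_out) t = 83.03 + 2.69200 t; V(53.23) = 226.325 L.
Species balance (pure solvent in): dm/dt = −Q_out · m/V(t).
dm/m = −Q_out dt/(V₀ + 2.69200 t); integrating gives ln(m/m₀) = −(Q_out/(Q_in−Q_out)) ln(V/V₀).
m = m₀ (V₀/V)^(Q_out/(Q_in−Q_out)) = 19.80 × (83.03/226.325)^(0.924220) = 7.83735 mol.
C = m/V = 7.83735/226.325 = 0.0346287 mol/L.

0.03463 mol/L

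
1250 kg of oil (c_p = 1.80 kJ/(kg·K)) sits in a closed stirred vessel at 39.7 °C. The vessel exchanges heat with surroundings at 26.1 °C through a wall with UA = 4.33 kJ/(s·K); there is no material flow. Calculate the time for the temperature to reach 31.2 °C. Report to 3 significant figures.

First-law balance (no shaft work): M c_p dT/dt = −UA(T − T_amb).
τ = M c_p/UA = 519.63 s; T_ss = T_amb = 26.100 °C.
T(t) = T_ss + (T₀ − T_ss)e^(−t/τ); set T = 31.2:
t = −τ ln[(T − T_ss)/(T₀ − T_ss)] = −519.63 · ln(0.37500) = 509.67 s.

510 s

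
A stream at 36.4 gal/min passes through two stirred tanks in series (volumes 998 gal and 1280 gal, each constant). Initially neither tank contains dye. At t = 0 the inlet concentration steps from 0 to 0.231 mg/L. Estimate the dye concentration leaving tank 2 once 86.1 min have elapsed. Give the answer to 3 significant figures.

Time constants: τᵢ = Vᵢ/Q for each well-mixed tank.
τ₁ = 998/36.4 = 27.418 min; τ₂ = 1280/36.4 = 35.165 min.
Tank 1: C₁ = C_in(1 − e^(−t/τ₁)). Tank 2 (τ₁ ≠ τ₂): C₂ = C_in[1 − (τ₁ e^(−t/τ₁) − τ₂ e^(−t/τ₂))/(τ₁ − τ₂)].
At t = 86.1: e^(−t/τ₁) = 0.043269, e^(−t/τ₂) = 0.086426.
C₂ = 0.231·[1 − (27.418·0.043269 − 35.165·0.086426)/(-7.7473)] = 0.231·0.76084 = 0.17575 mg/L.

0.176 mg/L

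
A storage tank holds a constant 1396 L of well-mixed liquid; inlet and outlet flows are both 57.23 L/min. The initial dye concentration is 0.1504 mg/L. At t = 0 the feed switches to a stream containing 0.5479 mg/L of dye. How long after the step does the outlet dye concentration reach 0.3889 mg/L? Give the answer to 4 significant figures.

Species balance: V dC/dt = Q(C_in − C) ⇒ τ = V/Q = 24.3928 min.
C(t) = C_in + (C₀ − C_in) e^(−t/τ). Set C = 0.3889 and solve for t:
e^(−t/τ) = (C − C_in)/(C₀ − C_in) = (0.3889 − 0.5479)/(0.1504 − 0.5479) = 0.400000
t = −τ ln(…) = 24.3928 × 0.916291 = 22.3509 min.

22.35 min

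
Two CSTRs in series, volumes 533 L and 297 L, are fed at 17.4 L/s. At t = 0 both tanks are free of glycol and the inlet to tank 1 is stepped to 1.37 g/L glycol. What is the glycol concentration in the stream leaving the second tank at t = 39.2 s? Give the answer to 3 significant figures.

0.683 g/L

Each tank obeys Vᵢ dCᵢ/dt = Q(Cᵢ₋₁ − Cᵢ), so τᵢ = Vᵢ/Q.
τ₁ = 533/17.4 = 30.632 s; τ₂ = 297/17.4 = 17.069 s.
Tank 1: C₁ = C_in(1 − e^(−t/τ₁)). Tank 2 (τ₁ ≠ τ₂): C₂ = C_in[1 − (τ₁ e^(−t/τ₁) − τ₂ e^(−t/τ₂))/(τ₁ − τ₂)].
At t = 39.2: e^(−t/τ₁) = 0.27812, e^(−t/τ₂) = 0.10060.
C₂ = 1.37·[1 − (30.632·0.27812 − 17.069·0.10060)/(13.563)] = 1.37·0.49848 = 0.68292 g/L.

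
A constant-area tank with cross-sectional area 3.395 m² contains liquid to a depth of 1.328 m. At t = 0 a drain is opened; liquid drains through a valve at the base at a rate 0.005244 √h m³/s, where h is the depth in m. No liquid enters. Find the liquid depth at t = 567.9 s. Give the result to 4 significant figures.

With no inflow, A dh/dt = −0.005244 √h.
This is separable: 2 d(√h)/dt = −0.005244/A, so √h = √h₀ − (0.005244/(2A)) t.
√h = √1.328 − 0.005244·567.9/(2·3.395) = 1.15239 − 0.438596 = 0.713793.
h = 0.713793² = 0.509500 m.

0.5095 m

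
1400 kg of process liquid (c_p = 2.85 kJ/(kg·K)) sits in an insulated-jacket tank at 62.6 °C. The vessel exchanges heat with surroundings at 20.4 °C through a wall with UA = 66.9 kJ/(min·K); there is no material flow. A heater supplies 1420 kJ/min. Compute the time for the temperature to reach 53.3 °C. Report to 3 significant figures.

34.9 min

Unsteady energy balance on the tank contents: M c_p dT/dt = −UA(T − T_amb) + Q̇.
τ = M c_p/UA = 59.641 min; T_ss = T_amb + Q̇/UA = 20.4 + 1420/66.9 = 41.626 °C.
T(t) = T_ss + (T₀ − T_ss)e^(−t/τ); set T = 53.3:
t = −τ ln[(T − T_ss)/(T₀ − T_ss)] = −59.641 · ln(0.55660) = 34.944 min.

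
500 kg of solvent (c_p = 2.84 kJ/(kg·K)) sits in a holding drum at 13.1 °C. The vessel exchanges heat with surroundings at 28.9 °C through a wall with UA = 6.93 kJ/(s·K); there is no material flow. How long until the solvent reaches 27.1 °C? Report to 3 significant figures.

445 s

Energy balance: M c_p dT/dt = −UA(T − T_amb).
τ = M c_p/UA = 204.91 s; T_ss = T_amb = 28.900 °C.
T(t) = T_ss + (T₀ − T_ss)e^(−t/τ); set T = 27.1:
t = −τ ln[(T − T_ss)/(T₀ − T_ss)] = −204.91 · ln(0.11392) = 445.10 s.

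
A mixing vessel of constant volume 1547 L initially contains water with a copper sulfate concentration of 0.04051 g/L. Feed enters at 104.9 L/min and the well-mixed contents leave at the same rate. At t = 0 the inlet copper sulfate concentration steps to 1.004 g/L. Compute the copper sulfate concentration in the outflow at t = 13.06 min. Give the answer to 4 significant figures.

0.6066 g/L

Transient balance on the dissolved component: V dC/dt = Q(C_in − C).
Time constant τ = V/Q = 1547/104.9 = 14.7474 min.
Integrating: C(t) = C_in + (C₀ − C_in) e^(−t/τ).
C(13.06) = 1.004 + (0.04051 − 1.004)·e^(−13.06/14.7474) = 1.004 + (-0.963490)·0.412474 = 0.606585 g/L.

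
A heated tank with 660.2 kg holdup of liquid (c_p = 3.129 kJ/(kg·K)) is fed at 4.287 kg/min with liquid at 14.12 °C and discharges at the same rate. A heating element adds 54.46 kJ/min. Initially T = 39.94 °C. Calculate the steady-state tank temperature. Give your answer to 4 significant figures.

First-law balance (no shaft work): M c_p dT/dt = ṁ c_p (T_in − T) + 54.46.
At steady state dT/dt = 0 ⇒ T_ss = T_in + Q̇/(ṁ c_p) = 14.12 + 54.46/(4.287·3.129) = 18.1799 °C.

18.18 °C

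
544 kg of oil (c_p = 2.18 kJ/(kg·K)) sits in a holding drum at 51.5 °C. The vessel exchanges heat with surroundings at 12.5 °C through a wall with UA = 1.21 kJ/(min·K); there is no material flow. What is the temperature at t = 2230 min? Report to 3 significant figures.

16.5 °C

Lumped-capacitance energy balance: M c_p dT/dt = UA(T_amb − T).
dT/dt = (T_ss − T)/τ with T_ss = T_amb = 12.500 °C, τ = M c_p/UA = 544·2.18/1.21 = 980.10 min.
Integrating: T(t) = T_ss + (T₀ − T_ss) e^(−t/τ).
T(2230) = 12.500 + (39.000)·0.10277 = 16.508 °C.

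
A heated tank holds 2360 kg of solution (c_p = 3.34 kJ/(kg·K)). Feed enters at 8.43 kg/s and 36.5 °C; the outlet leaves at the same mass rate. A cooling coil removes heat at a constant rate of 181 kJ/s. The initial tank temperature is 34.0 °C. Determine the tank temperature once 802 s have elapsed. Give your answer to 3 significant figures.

30.3 °C

Heat balance on the well-mixed liquid: M c_p dT/dt = ṁ c_p (T_in − T) − 181.
Rearrange: dT/dt = (T_ss − T)/τ with τ = M/ṁ = 279.95 s and T_ss = T_in − Q̇/(ṁ c_p) = 30.072 °C.
This is linear first-order; T(t) = T_ss + (T₀ − T_ss) e^(−t/τ).
T(802) = 30.072 + (3.9284)·e^(−802/279.95) = 30.072 + (3.9284)·0.056996 = 30.295 °C.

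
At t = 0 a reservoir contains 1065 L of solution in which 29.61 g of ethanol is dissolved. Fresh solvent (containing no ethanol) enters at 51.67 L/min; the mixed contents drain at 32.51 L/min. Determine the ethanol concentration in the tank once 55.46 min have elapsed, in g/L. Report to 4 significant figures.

0.004301 g/L

Total volume: dV/dt = Q_in − Q_out = 19.1600 L/min, so V(t) = 1065 + 19.1600 t and V(55.46) = 2127.61 L.
No ethanol enters, so dm/dt = −Q_out · (m/V).
Separate: dm/m = −Q_out dt/V(t) ⇒ ln(m/m₀) = −(Q_out/(Q_in−Q_out)) ln(V/V₀).
m = m₀ (V₀/V)^(Q_out/(Q_in−Q_out)) = 29.61 × (1065/2127.61)^(1.69676) = 9.15140 g.
C = m/V = 9.15140/2127.61 = 0.00430125 g/L.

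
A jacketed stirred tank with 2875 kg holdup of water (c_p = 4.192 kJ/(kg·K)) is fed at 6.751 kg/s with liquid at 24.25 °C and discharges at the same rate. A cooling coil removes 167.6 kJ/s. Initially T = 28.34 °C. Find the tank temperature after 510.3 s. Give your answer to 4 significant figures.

21.35 °C

Unsteady energy balance on the tank contents: M c_p dT/dt = ṁ c_p (T_in − T) − 167.6.
τ = M/ṁ = 425.863 s; T_ss = T_in − Q̇/(ṁ c_p) = 24.25 − 167.6/(6.751·4.192) = 18.3278 °C.
T approaches T_ss exponentially: T(t) = T_ss + (T₀ − T_ss) e^(−t/τ).
T(510.3) = 18.3278 + (10.0122)·e^(−510.3/425.863) = 18.3278 + (10.0122)·0.301715 = 21.3486 °C.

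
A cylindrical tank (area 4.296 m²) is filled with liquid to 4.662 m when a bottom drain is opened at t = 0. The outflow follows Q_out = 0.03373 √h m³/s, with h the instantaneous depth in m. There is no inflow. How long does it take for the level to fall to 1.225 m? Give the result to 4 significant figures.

A dh/dt = −Q_out = −0.03373 √h.
This is separable: 2 d(√h)/dt = −0.03373/A, so √h = √h₀ − (0.03373/(2A)) t.
t = 2A(√h₀ − √h)/0.03373 = 2·4.296·(√4.662 − √1.225)/0.03373
  = 8.59200 × (2.15917 − 1.10680) / 0.03373 = 268.069 s.

268.1 s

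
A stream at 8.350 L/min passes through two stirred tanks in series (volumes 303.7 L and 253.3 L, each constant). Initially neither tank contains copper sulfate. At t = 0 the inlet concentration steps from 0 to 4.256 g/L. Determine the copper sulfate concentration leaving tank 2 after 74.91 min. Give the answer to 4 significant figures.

2.796 g/L

Species balance on tank i: dCᵢ/dt = (Cᵢ₋₁ − Cᵢ)/τᵢ with τᵢ = Vᵢ/Q.
τ₁ = 303.7/8.350 = 36.3713 min; τ₂ = 253.3/8.350 = 30.3353 min.
Tank 1: C₁ = C_in(1 − e^(−t/τ₁)). Tank 2 (τ₁ ≠ τ₂): C₂ = C_in[1 − (τ₁ e^(−t/τ₁) − τ₂ e^(−t/τ₂))/(τ₁ − τ₂)].
At t = 74.91: e^(−t/τ₁) = 0.127506, e^(−t/τ₂) = 0.0846358.
C₂ = 4.256·[1 − (36.3713·0.127506 − 30.3353·0.0846358)/(6.03593)] = 4.256·0.657038 = 2.79636 g/L.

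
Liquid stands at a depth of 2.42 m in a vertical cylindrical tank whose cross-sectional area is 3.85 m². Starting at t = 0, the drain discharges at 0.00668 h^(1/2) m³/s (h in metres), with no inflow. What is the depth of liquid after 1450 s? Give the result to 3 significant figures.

0.0886 m

A dh/dt = −Q_out = −0.00668 √h.
This is separable: 2 d(√h)/dt = −0.00668/A, so √h = √h₀ − (0.00668/(2A)) t.
√h = √2.42 − 0.00668·1450/(2·3.85) = 1.5556 − 1.2579 = 0.29771.
h = 0.29771² = 0.088633 m.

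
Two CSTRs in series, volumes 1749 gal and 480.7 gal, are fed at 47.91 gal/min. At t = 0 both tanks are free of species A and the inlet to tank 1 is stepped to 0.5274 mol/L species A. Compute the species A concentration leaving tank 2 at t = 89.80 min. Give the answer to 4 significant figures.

0.4653 mol/L

Each tank obeys Vᵢ dCᵢ/dt = Q(Cᵢ₋₁ − Cᵢ), so τᵢ = Vᵢ/Q.
τ₁ = 1749/47.91 = 36.5059 min; τ₂ = 480.7/47.91 = 10.0334 min.
Solving the cascade with C₁(0)=C₂(0)=0 gives C₂(t) = C_in[1 − (τ₁ e^(−t/τ₁) − τ₂ e^(−t/τ₂))/(τ₁ − τ₂)].
At t = 89.80: e^(−t/τ₁) = 0.0854458, e^(−t/τ₂) = 0.000129723.
C₂ = 0.5274·[1 − (36.5059·0.0854458 − 10.0334·0.000129723)/(26.4726)] = 0.5274·0.882218 = 0.465282 mol/L.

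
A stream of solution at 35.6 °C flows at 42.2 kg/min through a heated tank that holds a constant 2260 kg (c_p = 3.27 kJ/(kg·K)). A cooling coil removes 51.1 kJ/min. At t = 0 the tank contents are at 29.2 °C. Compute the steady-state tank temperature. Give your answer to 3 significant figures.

35.2 °C

M c_p dT/dt = ṁ c_p (T_in − T) − Q̇.
At steady state dT/dt = 0 ⇒ T_ss = T_in − Q̇/(ṁ c_p) = 35.6 − 51.1/(42.2·3.27) = 35.230 °C.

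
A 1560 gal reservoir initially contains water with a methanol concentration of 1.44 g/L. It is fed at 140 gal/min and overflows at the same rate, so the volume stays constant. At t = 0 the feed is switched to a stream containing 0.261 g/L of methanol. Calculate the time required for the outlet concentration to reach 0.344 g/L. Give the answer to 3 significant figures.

Species balance: V dC/dt = Q(C_in − C) ⇒ τ = V/Q = 11.143 min.
C(t) = C_in + (C₀ − C_in) e^(−t/τ). Set C = 0.344 and solve for t:
e^(−t/τ) = (C − C_in)/(C₀ − C_in) = (0.344 − 0.261)/(1.44 − 0.261) = 0.070399
t = −τ ln(…) = 11.143 × 2.6536 = 29.568 min.

29.6 min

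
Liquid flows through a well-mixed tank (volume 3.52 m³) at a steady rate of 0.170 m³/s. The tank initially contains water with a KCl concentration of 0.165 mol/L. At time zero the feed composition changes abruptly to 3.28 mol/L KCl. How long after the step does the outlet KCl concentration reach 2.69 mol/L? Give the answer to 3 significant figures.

Unsteady species balance (constant V, well mixed): V dC/dt = Q(C_in − C), so τ = V/Q = 20.706 s.
C(t) = C_in + (C₀ − C_in) e^(−t/τ). Set C = 2.69 and solve for t:
e^(−t/τ) = (C − C_in)/(C₀ − C_in) = (2.69 − 3.28)/(0.165 − 3.28) = 0.18941
t = −τ ln(…) = 20.706 × 1.6639 = 34.452 s.

34.5 s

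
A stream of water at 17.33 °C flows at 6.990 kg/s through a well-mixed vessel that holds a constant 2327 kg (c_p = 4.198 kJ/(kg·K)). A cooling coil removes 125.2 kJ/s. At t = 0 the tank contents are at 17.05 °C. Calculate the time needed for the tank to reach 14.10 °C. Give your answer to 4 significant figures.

448.4 s

Unsteady energy balance on the tank contents: M c_p dT/dt = ṁ c_p (T_in − T) − 125.2.
τ = M/ṁ = 332.904 s; T_ss = T_in − Q̇/(ṁ c_p) = 13.0634 °C.
T(t) = T_ss + (T₀ − T_ss) e^(−t/τ). Set T = 14.10:
e^(−t/τ) = (14.10 − 13.0634)/(17.05 − 13.0634) = 0.260026
t = −332.904 · ln(0.260026) = 448.413 s.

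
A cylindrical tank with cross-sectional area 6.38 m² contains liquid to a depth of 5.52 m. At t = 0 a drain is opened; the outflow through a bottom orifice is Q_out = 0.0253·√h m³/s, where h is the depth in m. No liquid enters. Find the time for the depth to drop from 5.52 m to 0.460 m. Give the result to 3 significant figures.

With no inflow, A dh/dt = −0.0253 √h.
This is separable: 2 d(√h)/dt = −0.0253/A, so √h = √h₀ − (0.0253/(2A)) t.
t = 2A(√h₀ − √h)/0.0253 = 2·6.38·(√5.52 − √0.460)/0.0253
  = 12.760 × (2.3495 − 0.67823) / 0.0253 = 842.88 s.

843 s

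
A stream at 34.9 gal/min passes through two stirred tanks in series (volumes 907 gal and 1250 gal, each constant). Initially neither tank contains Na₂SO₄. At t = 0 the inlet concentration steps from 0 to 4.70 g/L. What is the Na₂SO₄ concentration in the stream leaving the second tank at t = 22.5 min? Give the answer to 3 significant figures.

0.790 g/L

Each tank obeys Vᵢ dCᵢ/dt = Q(Cᵢ₋₁ − Cᵢ), so τᵢ = Vᵢ/Q.
τ₁ = 907/34.9 = 25.989 min; τ₂ = 1250/34.9 = 35.817 min.
Tank 1: C₁ = C_in(1 − e^(−t/τ₁)). Tank 2 (τ₁ ≠ τ₂): C₂ = C_in[1 − (τ₁ e^(−t/τ₁) − τ₂ e^(−t/τ₂))/(τ₁ − τ₂)].
At t = 22.5: e^(−t/τ₁) = 0.42073, e^(−t/τ₂) = 0.53355.
C₂ = 4.70·[1 − (25.989·0.42073 − 35.817·0.53355)/(-9.8281)] = 4.70·0.16811 = 0.79012 g/L.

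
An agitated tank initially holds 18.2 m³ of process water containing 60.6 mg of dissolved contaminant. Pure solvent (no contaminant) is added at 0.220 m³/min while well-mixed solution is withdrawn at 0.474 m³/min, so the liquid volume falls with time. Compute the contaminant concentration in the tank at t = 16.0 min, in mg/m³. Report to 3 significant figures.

Let m(t) be the amount of contaminant. Volume: V(t) = V₀ + (Q_in − Q_out) t = 18.2 − 0.25400 t; V(16.0) = 14.136 m³.
Species balance (pure solvent in): dm/dt = −Q_out · m/V(t).
Separate: dm/m = −Q_out dt/V(t) ⇒ ln(m/m₀) = −(Q_out/(Q_in−Q_out)) ln(V/V₀).
m = m₀ (V₀/V)^(Q_out/(Q_in−Q_out)) = 60.6 × (18.2/14.136)^(-1.8661) = 37.816 mg.
C = m/V = 37.816/14.136 = 2.6751 mg/m³.

2.68 mg/m³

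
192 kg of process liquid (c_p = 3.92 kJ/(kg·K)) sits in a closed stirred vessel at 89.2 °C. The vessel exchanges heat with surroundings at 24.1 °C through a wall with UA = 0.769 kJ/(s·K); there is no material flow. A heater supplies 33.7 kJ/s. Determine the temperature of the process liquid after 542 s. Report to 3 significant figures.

Heat balance on the well-mixed liquid: M c_p dT/dt = −UA(T − T_amb) + Q̇.
dT/dt = (T_ss − T)/τ with T_ss = T_amb + Q̇/UA = 24.1 + 33.7/0.769 = 67.923 °C, τ = M c_p/UA = 192·3.92/0.769 = 978.73 s.
T approaches T_ss exponentially: T(t) = T_ss + (T₀ − T_ss) e^(−t/τ).
T(542) = 67.923 + (21.277)·0.57477 = 80.152 °C.

80.2 °C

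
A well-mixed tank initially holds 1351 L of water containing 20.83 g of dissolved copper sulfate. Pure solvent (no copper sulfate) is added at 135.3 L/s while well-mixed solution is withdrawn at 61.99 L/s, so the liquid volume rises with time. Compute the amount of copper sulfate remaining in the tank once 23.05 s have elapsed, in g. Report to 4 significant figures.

Let m(t) be the amount of copper sulfate. Volume: V(t) = V₀ + (Q_in − Q_out) t = 1351 + 73.3100 t; V(23.05) = 3040.80 L.
Species balance (pure solvent in): dm/dt = −Q_out · m/V(t).
dm/m = −Q_out dt/(V₀ + 73.3100 t); integrating gives ln(m/m₀) = −(Q_out/(Q_in−Q_out)) ln(V/V₀).
m = m₀ (V₀/V)^(Q_out/(Q_in−Q_out)) = 20.83 × (1351/3040.80)^(0.845587) = 10.4897 g.

10.49 g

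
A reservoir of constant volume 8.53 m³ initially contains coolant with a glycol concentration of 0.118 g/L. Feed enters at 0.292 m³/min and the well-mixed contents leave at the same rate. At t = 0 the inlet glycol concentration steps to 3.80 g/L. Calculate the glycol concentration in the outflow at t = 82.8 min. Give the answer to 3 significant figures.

Unsteady species balance (constant V, well mixed): V dC/dt = Q(C_in − C).
So dC/dt = (C_in − C)/τ with τ = V/Q = 8.53/0.292 = 29.212 min.
Solution: C(t) = C_in + (C₀ − C_in) e^(−t/τ).
C(82.8) = 3.80 + (0.118 − 3.80)·e^(−82.8/29.212) = 3.80 + (-3.6820)·0.058753 = 3.5837 g/L.

3.58 g/L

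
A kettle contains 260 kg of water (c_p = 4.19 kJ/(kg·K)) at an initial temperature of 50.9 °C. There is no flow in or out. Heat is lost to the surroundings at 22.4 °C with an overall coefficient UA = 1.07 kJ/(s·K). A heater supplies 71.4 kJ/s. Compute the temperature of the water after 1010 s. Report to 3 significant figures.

75.0 °C

Heat balance on the well-mixed liquid: M c_p dT/dt = −UA(T − T_amb) + Q̇.
dT/dt = (T_ss − T)/τ with T_ss = T_amb + Q̇/UA = 22.4 + 71.4/1.07 = 89.129 °C, τ = M c_p/UA = 260·4.19/1.07 = 1018.1 s.
T approaches T_ss exponentially: T(t) = T_ss + (T₀ − T_ss) e^(−t/τ).
T(1010) = 89.129 + (-38.229)·0.37083 = 74.953 °C.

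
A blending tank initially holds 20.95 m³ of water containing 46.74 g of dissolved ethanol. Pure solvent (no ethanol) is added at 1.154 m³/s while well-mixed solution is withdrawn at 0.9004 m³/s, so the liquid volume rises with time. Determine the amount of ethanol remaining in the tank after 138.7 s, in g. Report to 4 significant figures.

1.413 g

Total volume: dV/dt = Q_in − Q_out = 0.253600 m³/s, so V(t) = 20.95 + 0.253600 t and V(138.7) = 56.1243 m³.
Solute balance: dm/dt = 0 − Q_out C = −Q_out m/V(t).
Separate: dm/m = −Q_out dt/V(t) ⇒ ln(m/m₀) = −(Q_out/(Q_in−Q_out)) ln(V/V₀).
m = m₀ (V₀/V)^(Q_out/(Q_in−Q_out)) = 46.74 × (20.95/56.1243)^(3.55047) = 1.41320 g.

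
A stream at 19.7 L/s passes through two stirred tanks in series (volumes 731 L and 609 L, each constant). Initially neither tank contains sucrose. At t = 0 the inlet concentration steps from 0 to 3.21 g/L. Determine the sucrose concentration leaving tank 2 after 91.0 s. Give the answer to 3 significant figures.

Species balance on tank i: dCᵢ/dt = (Cᵢ₋₁ − Cᵢ)/τᵢ with τᵢ = Vᵢ/Q.
τ₁ = 731/19.7 = 37.107 s; τ₂ = 609/19.7 = 30.914 s.
Tank 1: C₁ = C_in(1 − e^(−t/τ₁)). Tank 2 (τ₁ ≠ τ₂): C₂ = C_in[1 − (τ₁ e^(−t/τ₁) − τ₂ e^(−t/τ₂))/(τ₁ − τ₂)].
At t = 91.0: e^(−t/τ₁) = 0.086087, e^(−t/τ₂) = 0.052672.
C₂ = 3.21·[1 − (37.107·0.086087 − 30.914·0.052672)/(6.1929)] = 3.21·0.74711 = 2.3982 g/L.

2.40 g/L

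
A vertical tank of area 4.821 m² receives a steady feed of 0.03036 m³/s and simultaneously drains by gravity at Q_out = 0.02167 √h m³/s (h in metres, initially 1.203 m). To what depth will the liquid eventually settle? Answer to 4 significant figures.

Level balance: A dh/dt = 0.03036 − 0.02167 √h. Setting dh/dt = 0:
Q_in = 0.02167 √h_ss ⇒ √h_ss = 0.03036/0.02167 = 1.40102.
h_ss = 1.40102² = 1.96284 m. (Since h₀ = 1.203 m < h_ss, the level will rise toward this value.)

1.963 m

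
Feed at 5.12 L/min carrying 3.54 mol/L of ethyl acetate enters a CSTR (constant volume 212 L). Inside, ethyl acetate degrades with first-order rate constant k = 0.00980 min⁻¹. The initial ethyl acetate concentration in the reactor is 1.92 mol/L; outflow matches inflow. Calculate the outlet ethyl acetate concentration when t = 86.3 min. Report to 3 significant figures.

Species balance: V dC/dt = Q C_in − Q C − k V C.
This is linear with rate a = Q/V + k = 0.033951 min⁻¹.
C_ss = Q C_in/(Q + kV) = 2.5182 mol/L; C(t) = C_ss + (C₀ − C_ss) e^(−a t).
C(86.3) = 2.5182 + (-0.59817)·e^(−0.033951·86.3) = 2.5182 + (-0.59817)·0.053399 = 2.4862 mol/L.

2.49 mol/L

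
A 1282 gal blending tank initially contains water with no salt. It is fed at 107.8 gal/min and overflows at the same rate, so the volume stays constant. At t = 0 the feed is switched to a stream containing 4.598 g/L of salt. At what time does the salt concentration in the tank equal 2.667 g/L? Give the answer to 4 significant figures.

10.32 min

Species balance: V dC/dt = Q(C_in − C) ⇒ τ = V/Q = 11.8924 min.
C(t) = C_in + (C₀ − C_in) e^(−t/τ). Set C = 2.667 and solve for t:
e^(−t/τ) = (C − C_in)/(C₀ − C_in) = (2.667 − 4.598)/(0 − 4.598) = 0.419965
t = −τ ln(…) = 11.8924 × 0.867583 = 10.3176 min.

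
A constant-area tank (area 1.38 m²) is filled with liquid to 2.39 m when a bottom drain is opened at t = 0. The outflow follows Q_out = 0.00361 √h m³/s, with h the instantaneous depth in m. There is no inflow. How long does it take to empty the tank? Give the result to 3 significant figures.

1180 s

Accumulation of liquid (constant cross-section A): A dh/dt = −0.00361 √h.
This is separable: 2 d(√h)/dt = −0.00361/A, so √h = √h₀ − (0.00361/(2A)) t.
Tank is empty when √h = 0: t_empty = 2A√h₀/0.00361.
t_empty = 2·1.38·√2.39/0.00361 = 2.7600·1.5460/0.00361 = 1182.0 s.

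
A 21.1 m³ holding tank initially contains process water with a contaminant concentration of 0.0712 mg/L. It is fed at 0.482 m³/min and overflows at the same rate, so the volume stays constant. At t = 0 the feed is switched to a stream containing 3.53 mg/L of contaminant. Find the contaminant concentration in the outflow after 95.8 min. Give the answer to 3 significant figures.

Species balance on the tank: V dC/dt = Q(C_in − C).
Time constant τ = V/Q = 21.1/0.482 = 43.776 min.
This is linear first-order; C(t) = C_in + (C₀ − C_in) e^(−t/τ).
C(95.8) = 3.53 + (0.0712 − 3.53)·e^(−95.8/43.776) = 3.53 + (-3.4588)·0.11209 = 3.1423 mg/L.

3.14 mg/L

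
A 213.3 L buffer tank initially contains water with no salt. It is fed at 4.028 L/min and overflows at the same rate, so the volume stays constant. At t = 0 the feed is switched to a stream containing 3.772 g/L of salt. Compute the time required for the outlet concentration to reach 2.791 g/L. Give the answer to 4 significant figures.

71.32 min

Unsteady species balance (constant V, well mixed): V dC/dt = Q(C_in − C), so τ = V/Q = 52.9543 min.
C(t) = C_in + (C₀ − C_in) e^(−t/τ). Set C = 2.791 and solve for t:
e^(−t/τ) = (C − C_in)/(C₀ − C_in) = (2.791 − 3.772)/(0 − 3.772) = 0.260074
t = −τ ln(…) = 52.9543 × 1.34679 = 71.3183 min.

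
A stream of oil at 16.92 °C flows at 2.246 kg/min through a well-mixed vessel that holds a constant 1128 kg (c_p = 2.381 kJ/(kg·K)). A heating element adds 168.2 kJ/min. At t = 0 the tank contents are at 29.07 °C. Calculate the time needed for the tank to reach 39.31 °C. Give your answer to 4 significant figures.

M c_p dT/dt = ṁ c_p (T_in − T) + Q̇.
τ = M/ṁ = 502.226 min; T_ss = T_in + Q̇/(ṁ c_p) = 48.3726 °C.
T(t) = T_ss + (T₀ − T_ss) e^(−t/τ). Set T = 39.31:
e^(−t/τ) = (39.31 − 48.3726)/(29.07 − 48.3726) = 0.469502
t = −502.226 · ln(0.469502) = 379.724 min.

379.7 min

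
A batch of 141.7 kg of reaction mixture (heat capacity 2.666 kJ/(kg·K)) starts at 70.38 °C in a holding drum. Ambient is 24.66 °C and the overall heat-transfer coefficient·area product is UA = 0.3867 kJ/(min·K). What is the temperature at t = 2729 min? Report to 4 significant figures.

27.46 °C

M c_p dT/dt = −UA(T − T_amb).
dT/dt = (T_ss − T)/τ with T_ss = T_amb = 24.6600 °C, τ = M c_p/UA = 141.7·2.666/0.3867 = 976.913 min.
T approaches T_ss exponentially: T(t) = T_ss + (T₀ − T_ss) e^(−t/τ).
T(2729) = 24.6600 + (45.7200)·0.0612070 = 27.4584 °C.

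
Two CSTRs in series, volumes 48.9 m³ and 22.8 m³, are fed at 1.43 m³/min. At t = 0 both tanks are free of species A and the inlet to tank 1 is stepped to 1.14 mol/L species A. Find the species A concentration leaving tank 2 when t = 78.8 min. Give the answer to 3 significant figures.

0.934 mol/L

Time constants: τᵢ = Vᵢ/Q for each well-mixed tank.
τ₁ = 48.9/1.43 = 34.196 min; τ₂ = 22.8/1.43 = 15.944 min.
Solving the cascade with C₁(0)=C₂(0)=0 gives C₂(t) = C_in[1 − (τ₁ e^(−t/τ₁) − τ₂ e^(−t/τ₂))/(τ₁ − τ₂)].
At t = 78.8: e^(−t/τ₁) = 0.099821, e^(−t/τ₂) = 0.0071383.
C₂ = 1.14·[1 − (34.196·0.099821 − 15.944·0.0071383)/(18.252)] = 1.14·0.81921 = 0.93390 mol/L.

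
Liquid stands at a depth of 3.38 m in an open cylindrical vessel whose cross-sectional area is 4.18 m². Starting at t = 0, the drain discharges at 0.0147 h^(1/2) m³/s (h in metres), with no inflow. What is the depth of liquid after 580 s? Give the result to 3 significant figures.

A dh/dt = −Q_out = −0.0147 √h.
Separate and integrate: 2(√h − √h₀) = −(0.0147/A) t.
√h = √3.38 − 0.0147·580/(2·4.18) = 1.8385 − 1.0199 = 0.81862.
h = 0.81862² = 0.67014 m.

0.670 m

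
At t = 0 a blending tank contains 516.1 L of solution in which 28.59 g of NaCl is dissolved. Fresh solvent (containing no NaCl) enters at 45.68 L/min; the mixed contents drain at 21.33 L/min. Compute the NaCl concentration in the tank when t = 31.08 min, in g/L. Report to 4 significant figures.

Total volume: dV/dt = Q_in − Q_out = 24.3500 L/min, so V(t) = 516.1 + 24.3500 t and V(31.08) = 1272.90 L.
Solute balance: dm/dt = 0 − Q_out C = −Q_out m/V(t).
dm/m = −Q_out dt/(V₀ + 24.3500 t); integrating gives ln(m/m₀) = −(Q_out/(Q_in−Q_out)) ln(V/V₀).
m = m₀ (V₀/V)^(Q_out/(Q_in−Q_out)) = 28.59 × (516.1/1272.90)^(0.875975) = 12.9652 g.
C = m/V = 12.9652/1272.90 = 0.0101856 g/L.

0.01019 g/L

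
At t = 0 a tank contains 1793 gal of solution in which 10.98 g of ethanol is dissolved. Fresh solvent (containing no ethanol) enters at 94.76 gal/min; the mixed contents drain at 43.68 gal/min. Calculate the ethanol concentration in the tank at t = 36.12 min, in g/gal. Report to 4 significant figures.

Let m(t) be the amount of ethanol. Volume: V(t) = V₀ + (Q_in − Q_out) t = 1793 + 51.0800 t; V(36.12) = 3638.01 gal.
Solute balance: dm/dt = 0 − Q_out C = −Q_out m/V(t).
Separate: dm/m = −Q_out dt/V(t) ⇒ ln(m/m₀) = −(Q_out/(Q_in−Q_out)) ln(V/V₀).
m = m₀ (V₀/V)^(Q_out/(Q_in−Q_out)) = 10.98 × (1793/3638.01)^(0.855129) = 5.99564 g.
C = m/V = 5.99564/3638.01 = 0.00164805 g/gal.

0.001648 g/gal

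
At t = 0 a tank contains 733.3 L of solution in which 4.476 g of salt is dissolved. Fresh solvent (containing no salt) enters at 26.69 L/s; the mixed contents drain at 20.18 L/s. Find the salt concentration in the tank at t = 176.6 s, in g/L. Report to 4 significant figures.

Total volume: dV/dt = Q_in − Q_out = 6.51000 L/s, so V(t) = 733.3 + 6.51000 t and V(176.6) = 1882.97 L.
Solute balance: dm/dt = 0 − Q_out C = −Q_out m/V(t).
dm/m = −Q_out dt/(V₀ + 6.51000 t); integrating gives ln(m/m₀) = −(Q_out/(Q_in−Q_out)) ln(V/V₀).
m = m₀ (V₀/V)^(Q_out/(Q_in−Q_out)) = 4.476 × (733.3/1882.97)^(3.09985) = 0.240610 g.
C = m/V = 0.240610/1882.97 = 0.000127783 g/L.

0.0001278 g/L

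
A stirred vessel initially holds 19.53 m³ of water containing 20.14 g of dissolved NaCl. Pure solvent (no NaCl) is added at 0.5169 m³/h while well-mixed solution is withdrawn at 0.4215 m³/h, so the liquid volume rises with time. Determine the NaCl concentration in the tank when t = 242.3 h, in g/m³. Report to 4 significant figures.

Let m(t) be the amount of NaCl. Volume: V(t) = V₀ + (Q_in − Q_out) t = 19.53 + 0.0954000 t; V(242.3) = 42.6454 m³.
Species balance (pure solvent in): dm/dt = −Q_out · m/V(t).
Separate: dm/m = −Q_out dt/V(t) ⇒ ln(m/m₀) = −(Q_out/(Q_in−Q_out)) ln(V/V₀).
m = m₀ (V₀/V)^(Q_out/(Q_in−Q_out)) = 20.14 × (19.53/42.6454)^(4.41824) = 0.639035 g.
C = m/V = 0.639035/42.6454 = 0.0149848 g/m³.

0.01498 g/m³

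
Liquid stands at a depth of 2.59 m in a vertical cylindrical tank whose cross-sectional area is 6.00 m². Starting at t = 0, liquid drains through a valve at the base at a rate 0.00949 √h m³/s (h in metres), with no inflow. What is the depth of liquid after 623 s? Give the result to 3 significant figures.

1.25 m

Mass balance (ρ constant): A dh/dt = −0.00949 √h.
This is separable: 2 d(√h)/dt = −0.00949/A, so √h = √h₀ − (0.00949/(2A)) t.
√h = √2.59 − 0.00949·623/(2·6.00) = 1.6093 − 0.49269 = 1.1167.
h = 1.1167² = 1.2469 m.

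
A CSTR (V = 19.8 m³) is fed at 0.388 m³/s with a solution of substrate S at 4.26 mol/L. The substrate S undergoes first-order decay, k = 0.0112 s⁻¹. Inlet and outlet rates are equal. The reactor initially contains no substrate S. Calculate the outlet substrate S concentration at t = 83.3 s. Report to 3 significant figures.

2.50 mol/L

Accumulation = in − out − consumed: V dC/dt = Q C_in − Q C − k V C.
dC/dt = (Q/V) C_in − (Q/V + k) C; effective rate a = Q/V + k = 0.019596 + 0.0112 = 0.030796 s⁻¹.
C_ss = Q C_in/(Q + kV) = 2.7107 mol/L; C(t) = C_ss + (C₀ − C_ss) e^(−a t).
C(83.3) = 2.7107 + (-2.7107)·e^(−0.030796·83.3) = 2.7107 + (-2.7107)·0.076896 = 2.5023 mol/L.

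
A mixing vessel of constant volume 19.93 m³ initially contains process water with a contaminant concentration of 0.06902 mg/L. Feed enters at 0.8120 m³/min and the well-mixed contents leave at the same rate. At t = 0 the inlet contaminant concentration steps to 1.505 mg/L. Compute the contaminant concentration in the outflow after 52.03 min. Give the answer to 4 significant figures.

Species balance on the tank: V dC/dt = Q(C_in − C).
Rewrite as dC/dt + C/τ = C_in/τ, τ = V/Q = 24.5443 min.
C approaches C_in exponentially: C(t) = C_in + (C₀ − C_in) e^(−t/τ).
C(52.03) = 1.505 + (0.06902 − 1.505)·e^(−52.03/24.5443) = 1.505 + (-1.43598)·0.120051 = 1.33261 mg/L.

1.333 mg/L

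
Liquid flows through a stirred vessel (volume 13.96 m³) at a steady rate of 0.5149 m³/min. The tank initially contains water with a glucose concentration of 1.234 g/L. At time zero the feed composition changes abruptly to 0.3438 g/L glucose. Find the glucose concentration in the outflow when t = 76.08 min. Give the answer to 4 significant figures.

0.3976 g/L

Species balance on the tank: V dC/dt = Q(C_in − C).
Time constant τ = V/Q = 13.96/0.5149 = 27.1121 min.
Solution: C(t) = C_in + (C₀ − C_in) e^(−t/τ).
C(76.08) = 0.3438 + (1.234 − 0.3438)·e^(−76.08/27.1121) = 0.3438 + (0.890200)·0.0604384 = 0.397602 g/L.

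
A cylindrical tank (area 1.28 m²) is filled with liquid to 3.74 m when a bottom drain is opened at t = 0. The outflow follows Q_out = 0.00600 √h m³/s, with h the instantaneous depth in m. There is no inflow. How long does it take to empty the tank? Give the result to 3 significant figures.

825 s

With no inflow, A dh/dt = −0.00600 √h.
This is separable: 2 d(√h)/dt = −0.00600/A, so √h = √h₀ − (0.00600/(2A)) t.
Tank is empty when √h = 0: t_empty = 2A√h₀/0.00600.
t_empty = 2·1.28·√3.74/0.00600 = 2.5600·1.9339/0.00600 = 825.13 s.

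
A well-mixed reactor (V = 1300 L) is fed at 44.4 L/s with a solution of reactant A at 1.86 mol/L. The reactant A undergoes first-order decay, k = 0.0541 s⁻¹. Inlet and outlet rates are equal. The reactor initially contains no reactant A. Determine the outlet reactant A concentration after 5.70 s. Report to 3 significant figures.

Accumulation = in − out − consumed: V dC/dt = Q C_in − Q C − k V C.
This is linear with rate a = Q/V + k = 0.088254 s⁻¹.
C_ss = Q C_in/(Q + kV) = 0.71981 mol/L; C(t) = C_ss + (C₀ − C_ss) e^(−a t).
C(5.70) = 0.71981 + (-0.71981)·e^(−0.088254·5.70) = 0.71981 + (-0.71981)·0.60469 = 0.28455 mol/L.

0.285 mol/L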